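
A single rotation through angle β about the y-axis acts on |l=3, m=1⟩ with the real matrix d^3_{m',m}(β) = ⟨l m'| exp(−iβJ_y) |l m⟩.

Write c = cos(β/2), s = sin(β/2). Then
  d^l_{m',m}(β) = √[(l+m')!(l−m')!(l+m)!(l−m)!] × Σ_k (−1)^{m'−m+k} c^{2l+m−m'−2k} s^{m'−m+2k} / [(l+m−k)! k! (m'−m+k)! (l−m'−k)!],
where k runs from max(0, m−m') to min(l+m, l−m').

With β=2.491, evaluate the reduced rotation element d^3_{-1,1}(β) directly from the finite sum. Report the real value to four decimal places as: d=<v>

d=0.1213

d^3_{-1,1}(β=2.491) via Wigner's sum:
c=cos(2.491/2)=0.319590, s=sin(2.491/2)=0.947556; N=√[2·24·24·2]=48.000000
k∈{2,3,4} keeps every argument non-negative
  k=2: (−1)^0·48.0000/(8)·0.3196^4·0.9476^2 = +0.056199
  k=3: (−1)^1·48.0000/(6)·0.3196^2·0.9476^4 = -0.658711
  k=4: (−1)^2·48.0000/(48)·0.3196^0·0.9476^6 = +0.723818
d^3_{-1,1}(2.491) = +0.056199 -0.658711 +0.723818 = +0.121307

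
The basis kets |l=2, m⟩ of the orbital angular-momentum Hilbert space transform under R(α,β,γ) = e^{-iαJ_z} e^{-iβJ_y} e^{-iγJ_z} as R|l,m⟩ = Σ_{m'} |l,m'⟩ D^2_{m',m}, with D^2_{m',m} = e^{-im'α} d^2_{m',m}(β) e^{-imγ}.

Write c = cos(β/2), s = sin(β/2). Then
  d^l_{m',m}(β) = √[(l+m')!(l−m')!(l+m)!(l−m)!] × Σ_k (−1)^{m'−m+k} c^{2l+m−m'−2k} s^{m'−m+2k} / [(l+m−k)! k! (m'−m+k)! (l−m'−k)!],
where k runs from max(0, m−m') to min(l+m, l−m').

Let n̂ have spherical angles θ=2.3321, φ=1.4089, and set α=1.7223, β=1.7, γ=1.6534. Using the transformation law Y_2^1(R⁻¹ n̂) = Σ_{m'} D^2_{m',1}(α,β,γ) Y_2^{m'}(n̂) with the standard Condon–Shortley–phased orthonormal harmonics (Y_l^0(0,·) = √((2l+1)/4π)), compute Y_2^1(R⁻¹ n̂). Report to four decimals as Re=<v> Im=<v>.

Re=0.1619 Im=0.3428

Need the full column D^2_{m',1} for m'=−2..2 at α=1.7223, β=1.7, γ=1.6534.
cos(β/2)=0.659983, sin(β/2)=0.751280
d^2_{-2,1}: single k=3 term ⇒ +0.559718;  D = -0.122367+0.546178i
d^2_{-1,1}: k∈[2..3] ⇒ +0.737549 -0.318572 = +0.418977;  D = +0.417983+0.028845i
d^2_{0,1}: k∈[1..2] ⇒ +0.529025 -0.685511 = -0.156486;  D = +0.012912+0.155953i
d^2_{1,1}: k∈[0..1] ⇒ +0.189728 -0.737549 = -0.547821;  D = +0.532878-0.127081i
d^2_{2,1}: single k=0 term ⇒ -0.431947;  D = -0.162466-0.400229i
Y_2^{m'}(θ=2.3321,φ=1.4089) and Σ D·Y over m':
  (-0.1224+0.5462i)·(-0.1919-0.0644i)  (+0.4180+0.0288i)·(-0.0622+0.3808i)  (+0.0129+0.1560i)·(+0.1349+0.0000i)  (+0.5329-0.1271i)·(+0.0622+0.3808i)  (-0.1625-0.4002i)·(-0.1919+0.0644i)
Y_2^1(R⁻¹ n̂) = +0.161917+0.342818i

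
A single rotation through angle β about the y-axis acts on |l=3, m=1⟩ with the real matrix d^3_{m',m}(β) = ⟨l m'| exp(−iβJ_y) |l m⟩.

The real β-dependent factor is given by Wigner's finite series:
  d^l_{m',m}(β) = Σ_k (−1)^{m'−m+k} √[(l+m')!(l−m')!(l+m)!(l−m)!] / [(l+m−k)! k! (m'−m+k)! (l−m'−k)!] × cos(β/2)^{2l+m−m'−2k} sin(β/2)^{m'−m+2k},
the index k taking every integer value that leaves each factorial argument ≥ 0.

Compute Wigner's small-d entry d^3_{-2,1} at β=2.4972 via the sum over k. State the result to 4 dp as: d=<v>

d=-0.5975

d^3_{-2,1}(β=2.4972) via Wigner's sum:
With c≡cos(β/2)=0.316651 and s≡sin(β/2)=0.948542, N=[1·120·24·2]^{1/2}=75.894664
k: max(0,(1)−(-2))=3 … min(3+(1),3−(-2))=4
  k=3: (−1)^0·75.8947/(12)·0.3167^3·0.9485^3 = +0.171372
  k=4: (−1)^1·75.8947/(24)·0.3167^1·0.9485^5 = -0.768889
d^3_{-2,1}(2.4972) = +0.171372 -0.768889 = -0.597517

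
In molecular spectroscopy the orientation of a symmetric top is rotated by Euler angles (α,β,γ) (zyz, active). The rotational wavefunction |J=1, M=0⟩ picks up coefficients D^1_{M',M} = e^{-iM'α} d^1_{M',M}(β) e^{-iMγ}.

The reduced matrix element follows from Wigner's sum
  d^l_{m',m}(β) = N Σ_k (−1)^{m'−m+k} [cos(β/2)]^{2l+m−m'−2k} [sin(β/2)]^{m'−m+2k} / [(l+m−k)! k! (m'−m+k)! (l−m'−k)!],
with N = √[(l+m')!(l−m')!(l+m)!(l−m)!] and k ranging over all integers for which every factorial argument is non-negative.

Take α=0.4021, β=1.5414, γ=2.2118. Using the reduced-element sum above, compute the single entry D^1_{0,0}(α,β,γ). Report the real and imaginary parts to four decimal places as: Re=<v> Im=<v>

First d^1_{0,0}(β=1.5414), then the phase factors e^{-i(0)α} and e^{-i(0)γ}:
c=cos(1.5414/2)=0.717423, s=sin(1.5414/2)=0.696638; N=√[1·1·1·1]=1.000000
k∈{0,1} keeps every argument non-negative
  k=0: (−1)^0·1.0000/(1)·0.7174^2·0.6966^0 = +0.514696
  k=1: (−1)^1·1.0000/(1)·0.7174^0·0.6966^2 = -0.485304
d^1_{0,0}(1.5414) = +0.514696 -0.485304 = +0.029392
Attach z-rotation phases: D = e^{-i(0)(0.4021)}·(+0.029392)·e^{-i(0)(2.2118)} = +0.029392+0.000000i

Re=0.0294 Im=0.0000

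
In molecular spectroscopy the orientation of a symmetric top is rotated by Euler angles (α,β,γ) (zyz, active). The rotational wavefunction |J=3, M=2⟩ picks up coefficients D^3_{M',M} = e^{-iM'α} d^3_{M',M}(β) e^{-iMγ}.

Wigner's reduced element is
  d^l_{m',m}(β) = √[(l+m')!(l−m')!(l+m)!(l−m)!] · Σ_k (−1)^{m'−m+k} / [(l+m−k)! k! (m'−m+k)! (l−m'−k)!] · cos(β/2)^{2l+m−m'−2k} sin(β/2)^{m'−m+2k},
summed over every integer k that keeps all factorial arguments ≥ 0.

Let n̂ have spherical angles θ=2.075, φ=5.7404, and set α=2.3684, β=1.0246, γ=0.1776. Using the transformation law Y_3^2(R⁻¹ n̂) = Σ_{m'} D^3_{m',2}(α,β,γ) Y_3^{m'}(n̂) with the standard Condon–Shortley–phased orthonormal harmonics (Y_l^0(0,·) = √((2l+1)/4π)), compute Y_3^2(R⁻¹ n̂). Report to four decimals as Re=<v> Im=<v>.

Re=0.0325 Im=-0.0248

Need the full column D^3_{m',2} for m'=−3..3 at α=2.3684, β=1.0246, γ=0.1776.
cos(β/2)=0.871619, sin(β/2)=0.490183
d^3_{-3,2}: single k=5 term ⇒ +0.060422;  D = +0.053957+0.027193i
d^3_{-2,2}: k∈[4..5] ⇒ +0.219310 -0.013872 = +0.205437;  D = -0.066724-0.194300i
d^3_{-1,2}: k∈[3..4] ⇒ +0.493272 -0.078004 = +0.415267;  D = -0.177781+0.375287i
d^3_{0,2}: k∈[2..3] ⇒ +0.759600 -0.240242 = +0.519359;  D = +0.486939-0.180621i
d^3_{1,2}: k∈[1..2] ⇒ +0.779817 -0.493272 = +0.286546;  D = -0.261876-0.116317i
d^3_{2,2}: k∈[0..1] ⇒ +0.438492 -0.693417 = -0.254925;  D = -0.094465-0.236777i
d^3_{3,2}: single k=0 term ⇒ -0.604044;  D = -0.231650+0.557860i
Y_3^{m'}(θ=2.075,φ=5.7404) and Σ D·Y over m':
  (+0.0540+0.0272i)·(-0.0161+0.2796i)  (-0.0667-0.1943i)·(-0.1765-0.3348i)  (-0.1778+0.3753i)·(+0.0405+0.0244i)  (+0.4869-0.1806i)·(+0.3305+0.0000i)  (-0.2619-0.1163i)·(-0.0405+0.0244i)  (-0.0945-0.2368i)·(-0.1765+0.3348i)  (-0.2317+0.5579i)·(+0.0161+0.2796i)
Y_3^2(R⁻¹ n̂) = +0.032506-0.024848i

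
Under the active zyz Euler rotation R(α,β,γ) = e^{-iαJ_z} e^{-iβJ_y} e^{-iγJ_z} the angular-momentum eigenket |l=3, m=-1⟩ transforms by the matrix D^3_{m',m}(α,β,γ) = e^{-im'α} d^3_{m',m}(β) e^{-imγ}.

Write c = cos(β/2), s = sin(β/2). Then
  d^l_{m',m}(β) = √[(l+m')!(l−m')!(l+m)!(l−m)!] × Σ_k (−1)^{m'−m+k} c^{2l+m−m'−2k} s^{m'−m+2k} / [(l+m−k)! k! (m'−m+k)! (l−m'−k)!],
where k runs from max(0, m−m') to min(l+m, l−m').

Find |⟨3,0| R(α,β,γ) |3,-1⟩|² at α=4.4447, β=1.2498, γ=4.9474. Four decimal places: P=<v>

P=0.0426

First d^3_{0,-1}(β=1.2498), then the phase factors e^{-i(0)α} and e^{-i(-1)γ}:
c=cos(1.2498/2)=0.811022, s=sin(1.2498/2)=0.585016; N=√[6·6·2·24]=41.569219
k∈{0,1,2} keeps every argument non-negative
  k=0: (−1)^1·41.5692/(12)·0.8110^5·0.5850^1 = -0.711084
  k=1: (−1)^2·41.5692/(4)·0.8110^3·0.5850^3 = +1.109974
  k=2: (−1)^3·41.5692/(12)·0.8110^1·0.5850^5 = -0.192514
d^3_{0,-1}(1.2498) = -0.711084 +1.109974 -0.192514 = +0.206376
|D^3_{0,-1}|² = |d^3_{0,-1}(β)|² = (+0.206376)² = 0.042591 (the z-rotation phases have unit modulus)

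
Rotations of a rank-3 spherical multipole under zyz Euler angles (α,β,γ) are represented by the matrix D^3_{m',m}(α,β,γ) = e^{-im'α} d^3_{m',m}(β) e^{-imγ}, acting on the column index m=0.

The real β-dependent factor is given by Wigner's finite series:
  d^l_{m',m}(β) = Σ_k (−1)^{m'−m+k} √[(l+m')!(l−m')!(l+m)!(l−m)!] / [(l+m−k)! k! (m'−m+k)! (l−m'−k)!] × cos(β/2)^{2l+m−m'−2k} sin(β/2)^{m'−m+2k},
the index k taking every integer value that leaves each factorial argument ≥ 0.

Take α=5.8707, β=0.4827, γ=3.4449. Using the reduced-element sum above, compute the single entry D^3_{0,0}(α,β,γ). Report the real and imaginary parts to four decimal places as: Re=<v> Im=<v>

First d^3_{0,0}(β=0.4827), then the phase factors e^{-i(0)α} and e^{-i(0)γ}:
With c≡cos(β/2)=0.971016 and s≡sin(β/2)=0.239014, N=[6·6·6·6]^{1/2}=36.000000
The bounds max(0,m−m')=0 and min(l+m,l−m')=3 give 4 terms
  k=0: (−1)^0·36.0000/(36)·0.9710^6·0.2390^0 = +0.838222
  k=1: (−1)^1·36.0000/(4)·0.9710^4·0.2390^2 = -0.457082
  k=2: (−1)^2·36.0000/(4)·0.9710^2·0.2390^4 = +0.027694
  k=3: (−1)^3·36.0000/(36)·0.9710^0·0.2390^6 = -0.000186
d^3_{0,0}(0.4827) = +0.838222 -0.457082 +0.027694 -0.000186 = +0.408647
Attach z-rotation phases: D = e^{-i(0)(5.8707)}·(+0.408647)·e^{-i(0)(3.4449)} = +0.408647+0.000000i

Re=0.4086 Im=0.0000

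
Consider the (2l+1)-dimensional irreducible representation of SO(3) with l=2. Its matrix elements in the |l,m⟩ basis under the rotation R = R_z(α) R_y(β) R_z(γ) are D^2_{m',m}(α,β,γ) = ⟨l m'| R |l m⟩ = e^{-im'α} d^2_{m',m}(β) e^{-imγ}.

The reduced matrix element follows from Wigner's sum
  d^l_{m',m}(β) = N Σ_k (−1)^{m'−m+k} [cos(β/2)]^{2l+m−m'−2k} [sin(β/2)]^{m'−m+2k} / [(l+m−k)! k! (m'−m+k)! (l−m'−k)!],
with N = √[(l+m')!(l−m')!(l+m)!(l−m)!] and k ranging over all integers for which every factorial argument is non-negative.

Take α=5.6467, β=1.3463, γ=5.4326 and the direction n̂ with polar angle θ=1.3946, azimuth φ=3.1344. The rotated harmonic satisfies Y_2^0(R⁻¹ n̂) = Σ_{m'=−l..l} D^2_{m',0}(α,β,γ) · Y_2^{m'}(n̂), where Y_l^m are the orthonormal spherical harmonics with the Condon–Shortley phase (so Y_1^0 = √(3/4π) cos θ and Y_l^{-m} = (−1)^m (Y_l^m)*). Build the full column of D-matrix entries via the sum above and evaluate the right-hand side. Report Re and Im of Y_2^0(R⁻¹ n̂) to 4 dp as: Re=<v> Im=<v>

Re=0.1984 Im=0.0000

Need the full column D^2_{m',0} for m'=−2..2 at α=5.6467, β=1.3463, γ=5.4326.
cos(β/2)=0.781862, sin(β/2)=0.623452
d^2_{-2,0}: single k=2 term ⇒ +0.582025;  D = +0.170791-0.556402i
d^2_{-1,0}: k∈[1..2] ⇒ +0.729908 -0.464103 = +0.265805;  D = +0.213758-0.157987i
d^2_{0,0}: k∈[0..2] ⇒ +0.373697 -0.950442 +0.151082 = -0.425664;  D = -0.425664+0.000000i
d^2_{1,0}: k∈[0..1] ⇒ -0.729908 +0.464103 = -0.265805;  D = -0.213758-0.157987i
d^2_{2,0}: single k=0 term ⇒ +0.582025;  D = +0.170791+0.556402i
Y_2^{m'}(θ=1.3946,φ=3.1344) and Σ D·Y over m':
  (+0.1708-0.5564i)·(+0.3744+0.0054i)  (+0.2138-0.1580i)·(-0.1333-0.0010i)  (-0.4257+0.0000i)·(-0.2863+0.0000i)  (-0.2138-0.1580i)·(+0.1333-0.0010i)  (+0.1708+0.5564i)·(+0.3744-0.0054i)
Y_2^0(R⁻¹ n̂) = +0.198448+0.000000i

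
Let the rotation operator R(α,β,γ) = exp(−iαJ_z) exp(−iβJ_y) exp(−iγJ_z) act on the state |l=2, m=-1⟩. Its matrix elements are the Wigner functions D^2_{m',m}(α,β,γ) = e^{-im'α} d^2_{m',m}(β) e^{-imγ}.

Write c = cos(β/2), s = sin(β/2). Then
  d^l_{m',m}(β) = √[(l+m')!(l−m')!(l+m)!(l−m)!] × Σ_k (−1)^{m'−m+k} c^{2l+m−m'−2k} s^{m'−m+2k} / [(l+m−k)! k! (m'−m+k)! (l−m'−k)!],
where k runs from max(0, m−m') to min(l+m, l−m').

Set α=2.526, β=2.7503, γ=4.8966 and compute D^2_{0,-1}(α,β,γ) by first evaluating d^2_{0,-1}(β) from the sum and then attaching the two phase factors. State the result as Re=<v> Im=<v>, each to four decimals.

Re=0.0791 Im=-0.4245

D^2_{0,-1}(2.526,2.7503,4.8966) = e^{-i·0·2.526}·d^2_{0,-1}(2.7503)·e^{-i·-1·4.8966}. Compute d first:
With c≡cos(β/2)=0.194401 and s≡sin(β/2)=0.980922, N=[2·2·1·6]^{1/2}=4.898979
k: max(0,(-1)−(0))=0 … min(2+(-1),2−(0))=1
  k=0: (−1)^1·4.8990/(2)·0.1944^3·0.9809^1 = -0.017652
  k=1: (−1)^2·4.8990/(2)·0.1944^1·0.9809^3 = +0.449445
d^2_{0,-1}(2.7503) = -0.017652 +0.449445 = +0.431793
Attach z-rotation phases: D = e^{-i(0)(2.526)}·(+0.431793)·e^{-i(-1)(4.8966)} = +0.079092-0.424488i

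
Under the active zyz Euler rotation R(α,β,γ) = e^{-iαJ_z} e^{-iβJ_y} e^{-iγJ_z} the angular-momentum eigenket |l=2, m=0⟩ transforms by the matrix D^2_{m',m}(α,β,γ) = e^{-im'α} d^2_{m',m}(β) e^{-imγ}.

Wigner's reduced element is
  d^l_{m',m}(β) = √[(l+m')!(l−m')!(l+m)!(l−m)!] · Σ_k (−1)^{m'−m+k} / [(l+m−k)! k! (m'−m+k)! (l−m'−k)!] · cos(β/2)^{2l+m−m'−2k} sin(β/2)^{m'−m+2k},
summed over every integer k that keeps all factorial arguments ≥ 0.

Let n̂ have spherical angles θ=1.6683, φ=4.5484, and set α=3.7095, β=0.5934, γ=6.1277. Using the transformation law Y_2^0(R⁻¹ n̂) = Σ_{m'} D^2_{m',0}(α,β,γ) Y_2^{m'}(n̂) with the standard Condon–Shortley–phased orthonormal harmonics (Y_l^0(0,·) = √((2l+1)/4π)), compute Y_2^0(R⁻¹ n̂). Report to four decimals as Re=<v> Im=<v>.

Re=-0.2352 Im=0.0000

Need the full column D^2_{m',0} for m'=−2..2 at α=3.7095, β=0.5934, γ=6.1277.
cos(β/2)=0.956307, sin(β/2)=0.292366
d^2_{-2,0}: single k=2 term ⇒ +0.191480;  D = +0.080688+0.173649i
d^2_{-1,0}: k∈[1..2] ⇒ +0.626316 -0.058540 = +0.567776;  D = -0.478652-0.305389i
d^2_{0,0}: k∈[0..2] ⇒ +0.836351 -0.312686 +0.007306 = +0.530972;  D = +0.530972+0.000000i
d^2_{1,0}: k∈[0..1] ⇒ -0.626316 +0.058540 = -0.567776;  D = +0.478652-0.305389i
d^2_{2,0}: single k=0 term ⇒ +0.191480;  D = +0.080688-0.173649i
Y_2^{m'}(θ=1.6683,φ=4.5484) and Σ D·Y over m':
  (+0.0807+0.1736i)·(-0.3622-0.1233i)  (-0.4787-0.3054i)·(+0.0122-0.0738i)  (+0.5310+0.0000i)·(-0.3064+0.0000i)  (+0.4787-0.3054i)·(-0.0122-0.0738i)  (+0.0807-0.1736i)·(-0.3622+0.1233i)
Y_2^0(R⁻¹ n̂) = -0.235153+0.000000i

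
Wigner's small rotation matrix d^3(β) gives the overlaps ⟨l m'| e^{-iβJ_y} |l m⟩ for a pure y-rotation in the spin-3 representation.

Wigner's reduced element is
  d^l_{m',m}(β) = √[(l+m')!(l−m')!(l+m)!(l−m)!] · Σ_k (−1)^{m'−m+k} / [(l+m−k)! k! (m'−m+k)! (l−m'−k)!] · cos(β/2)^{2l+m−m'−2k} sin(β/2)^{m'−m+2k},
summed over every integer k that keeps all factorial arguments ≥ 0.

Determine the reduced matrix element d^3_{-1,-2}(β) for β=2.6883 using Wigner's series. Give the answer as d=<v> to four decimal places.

d^3_{-1,-2}(β=2.6883) via Wigner's sum:
c=cos(2.6883/2)=0.224711, s=sin(2.6883/2)=0.974425; N=√[2·24·1·120]=75.894664
Admissible k: 0..1 (factorial args all ≥0)
  k=0: (−1)^1·75.8947/(24)·0.2247^5·0.9744^1 = -0.001766
  k=1: (−1)^2·75.8947/(12)·0.2247^3·0.9744^3 = +0.066397
d^3_{-1,-2}(2.6883) = -0.001766 +0.066397 = +0.064631

d=0.0646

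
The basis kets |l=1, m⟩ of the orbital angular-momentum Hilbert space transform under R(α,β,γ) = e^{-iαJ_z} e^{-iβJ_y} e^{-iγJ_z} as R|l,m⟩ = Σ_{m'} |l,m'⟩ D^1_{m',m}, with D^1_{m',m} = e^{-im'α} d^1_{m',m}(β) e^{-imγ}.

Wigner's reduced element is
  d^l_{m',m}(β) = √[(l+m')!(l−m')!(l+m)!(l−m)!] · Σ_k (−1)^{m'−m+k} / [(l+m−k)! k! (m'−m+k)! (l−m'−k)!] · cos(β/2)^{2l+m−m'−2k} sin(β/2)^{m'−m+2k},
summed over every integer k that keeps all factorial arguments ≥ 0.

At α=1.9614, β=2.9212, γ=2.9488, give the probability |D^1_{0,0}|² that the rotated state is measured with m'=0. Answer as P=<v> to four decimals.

Split into d^1_{0,0}(β=2.9212) × two z-phases.
c=cos(2.9212/2)=0.109973, s=sin(2.9212/2)=0.993935; N=√[1·1·1·1]=1.000000
k∈{0,1} keeps every argument non-negative
  k=0: (−1)^0·1.0000/(1)·0.1100^2·0.9939^0 = +0.012094
  k=1: (−1)^1·1.0000/(1)·0.1100^0·0.9939^2 = -0.987906
d^1_{0,0}(2.9212) = +0.012094 -0.987906 = -0.975812
|D^1_{0,0}|² = |d^1_{0,0}(β)|² = (-0.975812)² = 0.952208 (the z-rotation phases have unit modulus)

P=0.9522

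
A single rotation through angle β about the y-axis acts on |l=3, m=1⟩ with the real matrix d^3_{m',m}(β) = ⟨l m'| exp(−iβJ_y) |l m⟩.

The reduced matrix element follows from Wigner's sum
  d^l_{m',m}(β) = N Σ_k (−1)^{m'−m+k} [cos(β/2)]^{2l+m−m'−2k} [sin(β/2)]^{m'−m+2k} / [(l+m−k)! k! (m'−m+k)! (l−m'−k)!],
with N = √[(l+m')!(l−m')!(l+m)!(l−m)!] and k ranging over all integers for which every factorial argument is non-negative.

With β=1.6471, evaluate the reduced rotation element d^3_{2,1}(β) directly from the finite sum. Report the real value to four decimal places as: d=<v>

d=0.4474

d^3_{2,1}(β=1.6471) via Wigner's sum:
c=cos(1.6471/2)=0.679621, s=sin(1.6471/2)=0.733563; N=√[120·1·24·2]=75.894664
k∈{0,1} keeps every argument non-negative
  k=0: (−1)^1·75.8947/(24)·0.6796^5·0.7336^1 = -0.336335
  k=1: (−1)^2·75.8947/(12)·0.6796^3·0.7336^3 = +0.783688
d^3_{2,1}(1.6471) = -0.336335 +0.783688 = +0.447353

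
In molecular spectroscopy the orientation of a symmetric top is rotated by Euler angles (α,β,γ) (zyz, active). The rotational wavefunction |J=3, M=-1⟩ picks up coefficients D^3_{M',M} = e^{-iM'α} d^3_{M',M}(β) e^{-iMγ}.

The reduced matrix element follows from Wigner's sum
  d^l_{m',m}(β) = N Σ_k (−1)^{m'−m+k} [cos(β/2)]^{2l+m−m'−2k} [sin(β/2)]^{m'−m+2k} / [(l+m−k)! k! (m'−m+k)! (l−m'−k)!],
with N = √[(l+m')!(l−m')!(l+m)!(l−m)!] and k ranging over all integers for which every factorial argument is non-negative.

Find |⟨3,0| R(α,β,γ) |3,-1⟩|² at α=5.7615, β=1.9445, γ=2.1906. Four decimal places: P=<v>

P=0.0181

Split into d^3_{0,-1}(β=1.9445) × two z-phases.
With c≡cos(β/2)=0.563442 and s≡sin(β/2)=0.826156, N=[6·6·2·24]^{1/2}=41.569219
Admissible k: 0..2 (factorial args all ≥0)
  k=0: (−1)^1·41.5692/(12)·0.5634^5·0.8262^1 = -0.162517
  k=1: (−1)^2·41.5692/(4)·0.5634^3·0.8262^3 = +1.048203
  k=2: (−1)^3·41.5692/(12)·0.5634^1·0.8262^5 = -0.751189
d^3_{0,-1}(1.9445) = -0.162517 +1.048203 -0.751189 = +0.134497
|D^3_{0,-1}|² = |d^3_{0,-1}(β)|² = (+0.134497)² = 0.018089 (the z-rotation phases have unit modulus)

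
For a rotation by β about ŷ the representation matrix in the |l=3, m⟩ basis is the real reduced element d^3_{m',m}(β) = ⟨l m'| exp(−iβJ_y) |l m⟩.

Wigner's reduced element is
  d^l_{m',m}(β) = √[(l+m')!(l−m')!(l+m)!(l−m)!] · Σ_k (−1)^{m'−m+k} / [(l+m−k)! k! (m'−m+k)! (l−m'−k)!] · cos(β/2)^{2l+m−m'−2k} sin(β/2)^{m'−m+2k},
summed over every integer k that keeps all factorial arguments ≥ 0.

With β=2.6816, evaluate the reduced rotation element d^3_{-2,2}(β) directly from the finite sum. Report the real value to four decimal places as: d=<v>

d=-0.6185

d^3_{-2,2}(β=2.6816) via Wigner's sum:
c=cos(2.6816/2)=0.227974, s=sin(2.6816/2)=0.973667; N=√[1·120·120·1]=120.000000
k: max(0,(2)−(-2))=4 … min(3+(2),3−(-2))=5
  k=4: (−1)^0·120.0000/(24)·0.2280^2·0.9737^4 = +0.233551
  k=5: (−1)^1·120.0000/(120)·0.2280^0·0.9737^6 = -0.852047
d^3_{-2,2}(2.6816) = +0.233551 -0.852047 = -0.618495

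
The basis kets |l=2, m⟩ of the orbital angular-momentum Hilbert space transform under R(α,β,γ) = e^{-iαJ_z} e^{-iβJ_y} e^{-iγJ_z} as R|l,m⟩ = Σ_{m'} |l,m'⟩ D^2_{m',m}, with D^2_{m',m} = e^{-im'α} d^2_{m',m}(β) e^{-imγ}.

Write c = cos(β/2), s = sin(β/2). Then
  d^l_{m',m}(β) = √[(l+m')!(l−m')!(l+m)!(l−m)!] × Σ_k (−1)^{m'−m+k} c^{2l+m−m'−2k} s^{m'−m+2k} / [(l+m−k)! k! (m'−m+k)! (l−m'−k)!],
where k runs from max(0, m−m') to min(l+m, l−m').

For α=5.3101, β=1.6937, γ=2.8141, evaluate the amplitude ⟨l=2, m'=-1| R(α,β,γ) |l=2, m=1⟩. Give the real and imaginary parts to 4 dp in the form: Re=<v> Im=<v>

Re=-0.3384 Im=0.2549

D^2_{-1,1}(5.3101,1.6937,2.8141) = e^{-i·-1·5.3101}·d^2_{-1,1}(1.6937)·e^{-i·1·2.8141}. Compute d first:
Half-angle: c=0.662346, s=0.749198. N=√(1·6·6·1)=6.000000
Admissible k: 2..3 (factorial args all ≥0)
  k=2: (−1)^0·6.0000/(2)·0.6623^2·0.7492^2 = +0.738728
  k=3: (−1)^1·6.0000/(6)·0.6623^0·0.7492^4 = -0.315055
d^2_{-1,1}(1.6937) = +0.738728 -0.315055 = +0.423673
D = (+0.562752-0.826626i)·(+0.423673)·(-0.946852-0.321670i) = -0.338406+0.254912i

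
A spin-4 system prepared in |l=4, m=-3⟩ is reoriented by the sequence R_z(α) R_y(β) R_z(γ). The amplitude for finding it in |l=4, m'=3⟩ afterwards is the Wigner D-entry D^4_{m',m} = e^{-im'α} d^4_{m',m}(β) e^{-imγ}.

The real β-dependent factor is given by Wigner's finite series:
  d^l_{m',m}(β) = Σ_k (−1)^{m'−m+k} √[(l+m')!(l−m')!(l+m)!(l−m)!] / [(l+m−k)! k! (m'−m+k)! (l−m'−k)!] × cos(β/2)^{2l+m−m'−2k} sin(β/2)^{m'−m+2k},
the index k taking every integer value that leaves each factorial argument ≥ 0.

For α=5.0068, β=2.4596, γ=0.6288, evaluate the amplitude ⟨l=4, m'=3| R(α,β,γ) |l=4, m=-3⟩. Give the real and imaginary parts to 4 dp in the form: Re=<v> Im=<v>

Re=-0.0622 Im=0.0397

D^4_{3,-3}(5.0068,2.4596,0.6288) = e^{-i·3·5.0068}·d^4_{3,-3}(2.4596)·e^{-i·-3·0.6288}. Compute d first:
With c≡cos(β/2)=0.334426 and s≡sin(β/2)=0.942422, N=[5040·1·1·5040]^{1/2}=5040.000000
The bounds max(0,m−m')=0 and min(l+m,l−m')=1 give 2 terms
  k=0: (−1)^6·5040.0000/(720)·0.3344^2·0.9424^6 = +0.548493
  k=1: (−1)^7·5040.0000/(5040)·0.3344^0·0.9424^8 = -0.622247
d^4_{3,-3}(2.4596) = +0.548493 -0.622247 = -0.073755
Attach z-rotation phases: D = e^{-i(3)(5.0068)}·(-0.073755)·e^{-i(-3)(0.6288)} = -0.062188+0.039653i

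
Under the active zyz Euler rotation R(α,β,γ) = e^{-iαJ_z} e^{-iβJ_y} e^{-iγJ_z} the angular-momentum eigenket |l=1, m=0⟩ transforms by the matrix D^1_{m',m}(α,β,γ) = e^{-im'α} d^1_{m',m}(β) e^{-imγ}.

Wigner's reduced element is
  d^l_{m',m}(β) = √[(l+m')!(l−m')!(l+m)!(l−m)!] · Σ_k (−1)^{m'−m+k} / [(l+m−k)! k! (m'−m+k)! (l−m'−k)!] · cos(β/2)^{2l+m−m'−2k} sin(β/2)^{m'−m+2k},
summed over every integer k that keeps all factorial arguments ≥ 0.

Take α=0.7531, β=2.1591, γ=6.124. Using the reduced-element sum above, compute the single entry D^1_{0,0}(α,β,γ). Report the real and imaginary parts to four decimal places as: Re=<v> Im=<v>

Re=-0.5550 Im=0.0000

Split into d^1_{0,0}(β=2.1591) × two z-phases.
c=cos(2.1591/2)=0.471725, s=sin(2.1591/2)=0.881746; N=√[1·1·1·1]=1.000000
k∈{0,1} keeps every argument non-negative
  k=0: (−1)^0·1.0000/(1)·0.4717^2·0.8817^0 = +0.222525
  k=1: (−1)^1·1.0000/(1)·0.4717^0·0.8817^2 = -0.777475
d^1_{0,0}(2.1591) = +0.222525 -0.777475 = -0.554951
Phases: e^{-i·(0)·0.7531}=+1.000000+0.000000i, e^{-i·(0)·6.124}=+1.000000+0.000000i ⇒ D=-0.554951+0.000000i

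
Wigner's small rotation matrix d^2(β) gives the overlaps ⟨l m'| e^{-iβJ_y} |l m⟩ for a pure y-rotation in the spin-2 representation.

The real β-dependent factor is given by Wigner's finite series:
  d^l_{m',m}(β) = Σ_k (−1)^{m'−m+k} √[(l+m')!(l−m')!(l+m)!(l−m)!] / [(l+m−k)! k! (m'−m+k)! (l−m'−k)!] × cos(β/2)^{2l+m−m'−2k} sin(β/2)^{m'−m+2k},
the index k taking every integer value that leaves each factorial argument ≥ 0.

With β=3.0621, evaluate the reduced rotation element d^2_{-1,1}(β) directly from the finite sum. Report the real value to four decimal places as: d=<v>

d^2_{-1,1}(β=3.0621) via Wigner's sum:
Half-angle: c=0.039736, s=0.999210. N=√(1·6·6·1)=6.000000
k∈{2,3} keeps every argument non-negative
  k=2: (−1)^0·6.0000/(2)·0.0397^2·0.9992^2 = +0.004729
  k=3: (−1)^1·6.0000/(6)·0.0397^0·0.9992^4 = -0.996845
d^2_{-1,1}(3.0621) = +0.004729 -0.996845 = -0.992115

d=-0.9921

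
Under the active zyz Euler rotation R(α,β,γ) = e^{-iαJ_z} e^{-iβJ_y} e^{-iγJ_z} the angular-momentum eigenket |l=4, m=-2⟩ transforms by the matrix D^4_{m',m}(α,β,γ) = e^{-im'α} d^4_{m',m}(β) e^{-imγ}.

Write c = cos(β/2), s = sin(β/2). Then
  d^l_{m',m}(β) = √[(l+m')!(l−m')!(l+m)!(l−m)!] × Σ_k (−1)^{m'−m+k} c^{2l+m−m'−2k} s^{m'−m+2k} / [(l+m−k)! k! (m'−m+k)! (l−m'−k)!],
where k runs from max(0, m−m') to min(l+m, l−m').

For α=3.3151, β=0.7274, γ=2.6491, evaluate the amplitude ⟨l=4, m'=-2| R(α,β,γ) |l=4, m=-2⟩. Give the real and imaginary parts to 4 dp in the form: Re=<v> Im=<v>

D^4_{-2,-2}(3.3151,0.7274,2.6491) = e^{-i·-2·3.3151}·d^4_{-2,-2}(0.7274)·e^{-i·-2·2.6491}. Compute d first:
c=cos(0.7274/2)=0.934587, s=sin(0.7274/2)=0.355735; N=√[2·720·2·720]=1440.000000
The bounds max(0,m−m')=0 and min(l+m,l−m')=2 give 3 terms
  k=0: (−1)^0·1440.0000/(1440)·0.9346^8·0.3557^0 = +0.582047
  k=1: (−1)^1·1440.0000/(120)·0.9346^6·0.3557^2 = -1.011933
  k=2: (−1)^2·1440.0000/(96)·0.9346^4·0.3557^4 = +0.183263
d^4_{-2,-2}(0.7274) = +0.582047 -1.011933 +0.183263 = -0.246624
D = (+0.940392+0.340092i)·(-0.246624)·(+0.552875-0.833264i) = -0.198114+0.146881i

Re=-0.1981 Im=0.1469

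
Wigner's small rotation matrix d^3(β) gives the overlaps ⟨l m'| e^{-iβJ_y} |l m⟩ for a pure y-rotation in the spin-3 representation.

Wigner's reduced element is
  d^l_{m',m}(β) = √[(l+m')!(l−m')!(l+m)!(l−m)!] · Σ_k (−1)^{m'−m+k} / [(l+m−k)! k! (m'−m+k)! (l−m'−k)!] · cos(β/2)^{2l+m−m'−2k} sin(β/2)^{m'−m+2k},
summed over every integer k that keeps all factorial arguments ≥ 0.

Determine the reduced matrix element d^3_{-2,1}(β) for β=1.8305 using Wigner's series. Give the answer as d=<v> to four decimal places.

d^3_{-2,1}(β=1.8305) via Wigner's sum:
c=cos(1.8305/2)=0.609592, s=sin(1.8305/2)=0.792715; N=√[1·120·24·2]=75.894664
k∈{3,4} keeps every argument non-negative
  k=3: (−1)^0·75.8947/(12)·0.6096^3·0.7927^3 = +0.713674
  k=4: (−1)^1·75.8947/(24)·0.6096^1·0.7927^5 = -0.603427
d^3_{-2,1}(1.8305) = +0.713674 -0.603427 = +0.110247

d=0.1102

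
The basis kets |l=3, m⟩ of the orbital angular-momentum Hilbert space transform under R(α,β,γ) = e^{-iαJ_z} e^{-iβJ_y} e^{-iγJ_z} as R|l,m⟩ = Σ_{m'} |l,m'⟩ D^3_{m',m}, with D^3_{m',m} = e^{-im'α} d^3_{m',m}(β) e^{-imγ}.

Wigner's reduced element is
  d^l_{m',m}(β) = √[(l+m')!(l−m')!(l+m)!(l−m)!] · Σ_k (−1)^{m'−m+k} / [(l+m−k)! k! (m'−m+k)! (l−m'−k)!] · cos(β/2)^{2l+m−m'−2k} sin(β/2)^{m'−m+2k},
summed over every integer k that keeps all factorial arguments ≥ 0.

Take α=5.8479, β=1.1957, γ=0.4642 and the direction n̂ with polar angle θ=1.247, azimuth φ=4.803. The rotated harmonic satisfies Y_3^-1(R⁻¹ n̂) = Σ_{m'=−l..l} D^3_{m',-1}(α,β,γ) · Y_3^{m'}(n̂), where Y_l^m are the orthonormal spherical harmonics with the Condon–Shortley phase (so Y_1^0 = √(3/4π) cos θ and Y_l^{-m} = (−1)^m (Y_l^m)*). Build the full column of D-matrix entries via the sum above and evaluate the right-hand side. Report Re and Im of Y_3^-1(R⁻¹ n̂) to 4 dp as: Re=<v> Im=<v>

Re=-0.0868 Im=0.1238

Need the full column D^3_{m',-1} for m'=−3..3 at α=5.8479, β=1.1957, γ=0.4642.
cos(β/2)=0.826548, sin(β/2)=0.562867
d^3_{-3,-1}: single k=2 term ⇒ +0.572702;  D = +0.381550-0.427091i
d^3_{-2,-1}: k∈[1..2] ⇒ +0.686665 -0.636869 = +0.049796;  D = +0.045741-0.019683i
d^3_{-1,-1}: k∈[0..2] ⇒ +0.318865 -1.182967 +0.411443 = -0.452659;  D = -0.452470-0.013087i
d^3_{0,-1}: k∈[0..2] ⇒ -0.752204 +1.046483 -0.161766 = +0.132513;  D = +0.118491+0.059327i
d^3_{1,-1}: k∈[0..2] ⇒ +0.887226 -0.548590 +0.031800 = +0.370436;  D = +0.230416+0.290054i
d^3_{2,-1}: k∈[0..1] ⇒ -0.636869 +0.147671 = -0.489198;  D = -0.114394-0.475635i
d^3_{3,-1}: single k=0 term ⇒ +0.265585;  D = -0.052571+0.260330i
Y_3^{m'}(θ=1.247,φ=4.803) and Σ D·Y over m':
  (+0.3816-0.4271i)·(-0.0955-0.3424i)  (+0.0457-0.0197i)·(-0.2875+0.0527i)  (-0.4525-0.0131i)·(-0.0137-0.1507i)  (+0.1185+0.0593i)·(-0.2961+0.0000i)  (+0.2304+0.2901i)·(+0.0137-0.1507i)  (-0.1144-0.4756i)·(-0.2875-0.0527i)  (-0.0526+0.2603i)·(+0.0955-0.3424i)
Y_3^-1(R⁻¹ n̂) = -0.086825+0.123820i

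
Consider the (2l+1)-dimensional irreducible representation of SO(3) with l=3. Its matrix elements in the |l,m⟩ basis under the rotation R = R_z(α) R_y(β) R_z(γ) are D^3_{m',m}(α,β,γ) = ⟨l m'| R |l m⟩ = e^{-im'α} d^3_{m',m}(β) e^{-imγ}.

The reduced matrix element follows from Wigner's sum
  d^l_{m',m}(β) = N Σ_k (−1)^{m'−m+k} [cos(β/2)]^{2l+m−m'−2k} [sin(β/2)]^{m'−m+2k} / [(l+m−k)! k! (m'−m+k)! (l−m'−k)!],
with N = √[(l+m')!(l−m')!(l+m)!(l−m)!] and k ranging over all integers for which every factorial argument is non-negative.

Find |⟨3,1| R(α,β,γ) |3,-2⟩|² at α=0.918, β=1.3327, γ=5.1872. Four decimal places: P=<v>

Split into d^3_{1,-2}(β=1.3327) × two z-phases.
With c≡cos(β/2)=0.786083 and s≡sin(β/2)=0.618121, N=[24·2·1·120]^{1/2}=75.894664
Admissible k: 0..1 (factorial args all ≥0)
  k=0: (−1)^3·75.8947/(12)·0.7861^3·0.6181^3 = -0.725530
  k=1: (−1)^4·75.8947/(24)·0.7861^1·0.6181^5 = +0.224303
d^3_{1,-2}(1.3327) = -0.725530 +0.224303 = -0.501227
|D^3_{1,-2}|² = |d^3_{1,-2}(β)|² = (-0.501227)² = 0.251229 (the z-rotation phases have unit modulus)

P=0.2512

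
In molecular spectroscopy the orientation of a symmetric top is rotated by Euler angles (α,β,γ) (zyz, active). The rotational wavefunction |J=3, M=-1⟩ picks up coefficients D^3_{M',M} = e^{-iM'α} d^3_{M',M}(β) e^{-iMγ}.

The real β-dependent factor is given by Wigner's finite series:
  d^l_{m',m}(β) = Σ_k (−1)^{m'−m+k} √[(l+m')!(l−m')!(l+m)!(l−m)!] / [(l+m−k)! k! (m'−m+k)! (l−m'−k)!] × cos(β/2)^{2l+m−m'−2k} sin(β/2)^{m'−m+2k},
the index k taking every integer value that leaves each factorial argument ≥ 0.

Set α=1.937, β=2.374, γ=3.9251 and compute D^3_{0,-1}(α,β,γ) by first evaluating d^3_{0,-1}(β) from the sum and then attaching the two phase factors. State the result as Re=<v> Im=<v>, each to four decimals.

Re=0.3385 Im=0.3372

First d^3_{0,-1}(β=2.374), then the phase factors e^{-i(0)α} and e^{-i(-1)γ}:
c=cos(2.374/2)=0.374443, s=sin(2.374/2)=0.927250; N=√[6·6·2·24]=41.569219
Admissible k: 0..2 (factorial args all ≥0)
  k=0: (−1)^1·41.5692/(12)·0.3744^5·0.9272^1 = -0.023644
  k=1: (−1)^2·41.5692/(4)·0.3744^3·0.9272^3 = +0.434971
  k=2: (−1)^3·41.5692/(12)·0.3744^1·0.9272^5 = -0.889120
d^3_{0,-1}(2.374) = -0.023644 +0.434971 -0.889120 = -0.477793
Phases: e^{-i·(0)·1.937}=+1.000000+0.000000i, e^{-i·(-1)·3.9251}=-0.708443-0.705769i ⇒ D=+0.338489+0.337211i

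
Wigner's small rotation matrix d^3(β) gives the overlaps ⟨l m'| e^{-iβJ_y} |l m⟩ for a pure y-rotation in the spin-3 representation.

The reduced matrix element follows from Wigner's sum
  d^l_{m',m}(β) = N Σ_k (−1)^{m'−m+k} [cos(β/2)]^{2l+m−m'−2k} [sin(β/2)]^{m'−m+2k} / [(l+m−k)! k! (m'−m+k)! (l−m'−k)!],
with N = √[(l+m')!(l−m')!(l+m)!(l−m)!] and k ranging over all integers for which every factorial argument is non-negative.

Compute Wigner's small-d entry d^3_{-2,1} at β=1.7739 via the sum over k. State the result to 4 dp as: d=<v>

d^3_{-2,1}(β=1.7739) via Wigner's sum:
c=cos(1.7739/2)=0.631779, s=sin(1.7739/2)=0.775148; N=√[1·120·24·2]=75.894664
k∈{3,4} keeps every argument non-negative
  k=3: (−1)^0·75.8947/(12)·0.6318^3·0.7751^3 = +0.742815
  k=4: (−1)^1·75.8947/(24)·0.6318^1·0.7751^5 = -0.559100
d^3_{-2,1}(1.7739) = +0.742815 -0.559100 = +0.183715

d=0.1837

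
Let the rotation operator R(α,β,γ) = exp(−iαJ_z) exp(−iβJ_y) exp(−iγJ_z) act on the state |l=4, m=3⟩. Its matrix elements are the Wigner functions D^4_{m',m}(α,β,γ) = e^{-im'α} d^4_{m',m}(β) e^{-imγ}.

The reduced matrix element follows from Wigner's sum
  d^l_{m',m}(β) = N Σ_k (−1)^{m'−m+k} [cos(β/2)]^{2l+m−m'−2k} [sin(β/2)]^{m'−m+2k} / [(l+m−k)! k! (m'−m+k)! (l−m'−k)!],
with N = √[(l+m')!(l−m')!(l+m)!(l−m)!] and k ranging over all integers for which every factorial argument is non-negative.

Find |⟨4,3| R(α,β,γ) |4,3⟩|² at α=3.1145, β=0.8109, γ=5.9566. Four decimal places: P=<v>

P=0.0217

Split into d^4_{3,3}(β=0.8109) × two z-phases.
With c≡cos(β/2)=0.918925 and s≡sin(β/2)=0.394432, N=[5040·1·5040·1]^{1/2}=5040.000000
The bounds max(0,m−m')=0 and min(l+m,l−m')=1 give 2 terms
  k=0: (−1)^0·5040.0000/(5040)·0.9189^8·0.3944^0 = +0.508441
  k=1: (−1)^1·5040.0000/(720)·0.9189^6·0.3944^2 = -0.655728
d^4_{3,3}(0.8109) = +0.508441 -0.655728 = -0.147287
|D^4_{3,3}|² = |d^4_{3,3}(β)|² = (-0.147287)² = 0.021693 (the z-rotation phases have unit modulus)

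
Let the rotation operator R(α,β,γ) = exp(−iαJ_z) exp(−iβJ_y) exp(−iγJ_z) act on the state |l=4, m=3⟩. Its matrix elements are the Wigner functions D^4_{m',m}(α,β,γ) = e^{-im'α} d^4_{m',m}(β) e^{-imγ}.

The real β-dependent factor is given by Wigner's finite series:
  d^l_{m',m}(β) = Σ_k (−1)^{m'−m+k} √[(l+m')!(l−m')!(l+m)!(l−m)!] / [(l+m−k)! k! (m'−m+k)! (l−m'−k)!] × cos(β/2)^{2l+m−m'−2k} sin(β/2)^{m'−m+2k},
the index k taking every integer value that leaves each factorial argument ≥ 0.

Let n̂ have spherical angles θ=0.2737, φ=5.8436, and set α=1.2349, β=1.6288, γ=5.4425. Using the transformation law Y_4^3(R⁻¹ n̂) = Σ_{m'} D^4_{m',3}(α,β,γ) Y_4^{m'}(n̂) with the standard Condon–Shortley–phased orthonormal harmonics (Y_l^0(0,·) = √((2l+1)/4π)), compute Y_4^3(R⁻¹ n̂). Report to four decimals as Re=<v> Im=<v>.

Need the full column D^4_{m',3} for m'=−4..4 at α=1.2349, β=1.6288, γ=5.4425.
cos(β/2)=0.686305, sin(β/2)=0.727314
d^4_{-4,3}: single k=7 term ⇒ +0.208985;  D = +0.079903+0.193107i
d^4_{-3,3}: k∈[6..7] ⇒ +0.488049 -0.078302 = +0.409747;  D = +0.409095-0.023109i
d^4_{-2,3}: k∈[5..6] ⇒ +0.738493 -0.276461 = +0.462031;  D = +0.127448-0.444106i
d^4_{-1,3}: k∈[4..5] ⇒ +0.821249 -0.553396 = +0.267854;  D = -0.218719-0.154620i
d^4_{0,3}: k∈[3..4] ⇒ +0.693131 -0.778440 = -0.085309;  D = +0.069454-0.049535i
d^4_{1,3}: k∈[2..3] ⇒ +0.438750 -0.821249 = -0.382500;  D = -0.107044-0.367216i
d^4_{2,3}: k∈[1..2] ⇒ +0.195167 -0.657562 = -0.462395;  D = -0.461764-0.024152i
d^4_{3,3}: k∈[0..1] ⇒ +0.049219 -0.386941 = -0.337721;  D = -0.127820+0.312598i
d^4_{4,3}: single k=0 term ⇒ -0.147532;  D = +0.110521+0.097729i
Y_4^{m'}(θ=0.2737,φ=5.8436) and Σ D·Y over m':
  (+0.0799+0.1931i)·(-0.0004+0.0023i)  (+0.4091-0.0231i)·(+0.0059+0.0230i)  (+0.1274-0.4441i)·(+0.0856+0.1033i)  (-0.2187-0.1546i)·(+0.3887+0.1828i)  (+0.0695-0.0495i)·(+0.5569+0.0000i)  (-0.1070-0.3672i)·(-0.3887+0.1828i)  (-0.4618-0.0242i)·(+0.0856-0.1033i)  (-0.1278+0.3126i)·(-0.0059+0.0230i)  (+0.1105+0.0977i)·(-0.0004-0.0023i)
Y_4^3(R⁻¹ n̂) = +0.101650+0.020605i

Re=0.1017 Im=0.0206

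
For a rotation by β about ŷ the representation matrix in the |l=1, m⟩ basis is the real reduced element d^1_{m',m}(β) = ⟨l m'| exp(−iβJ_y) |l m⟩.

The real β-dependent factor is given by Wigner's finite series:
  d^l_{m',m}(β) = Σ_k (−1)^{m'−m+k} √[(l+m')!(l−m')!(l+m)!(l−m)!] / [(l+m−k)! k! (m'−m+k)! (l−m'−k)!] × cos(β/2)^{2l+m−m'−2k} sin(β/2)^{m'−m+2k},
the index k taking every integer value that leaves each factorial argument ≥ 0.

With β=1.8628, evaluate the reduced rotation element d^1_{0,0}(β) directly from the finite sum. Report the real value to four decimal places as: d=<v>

d^1_{0,0}(β=1.8628) via Wigner's sum:
c=cos(1.8628/2)=0.596711, s=sin(1.8628/2)=0.802456; N=√[1·1·1·1]=1.000000
k: max(0,(0)−(0))=0 … min(1+(0),1−(0))=1
  k=0: (−1)^0·1.0000/(1)·0.5967^2·0.8025^0 = +0.356064
  k=1: (−1)^1·1.0000/(1)·0.5967^0·0.8025^2 = -0.643936
d^1_{0,0}(1.8628) = +0.356064 -0.643936 = -0.287872

d=-0.2879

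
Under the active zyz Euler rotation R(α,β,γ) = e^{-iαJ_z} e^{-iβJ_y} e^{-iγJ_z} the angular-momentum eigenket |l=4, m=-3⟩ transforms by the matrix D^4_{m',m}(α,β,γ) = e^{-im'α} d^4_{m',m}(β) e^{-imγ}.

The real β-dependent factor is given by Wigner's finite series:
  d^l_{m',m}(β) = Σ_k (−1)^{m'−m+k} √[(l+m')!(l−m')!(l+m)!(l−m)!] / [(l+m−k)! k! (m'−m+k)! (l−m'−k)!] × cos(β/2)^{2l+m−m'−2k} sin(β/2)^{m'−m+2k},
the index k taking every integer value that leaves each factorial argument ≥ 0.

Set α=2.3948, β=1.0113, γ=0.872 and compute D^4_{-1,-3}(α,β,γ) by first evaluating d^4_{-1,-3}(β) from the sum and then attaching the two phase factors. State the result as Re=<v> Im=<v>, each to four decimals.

Split into d^4_{-1,-3}(β=1.0113) × two z-phases.
Half-angle: c=0.874860, s=0.484376. N=√(6·120·1·5040)=1904.940944
k: max(0,(-3)−(-1))=0 … min(4+(-3),4−(-1))=1
  k=0: (−1)^2·1904.9409/(240)·0.8749^6·0.4844^2 = +0.834962
  k=1: (−1)^3·1904.9409/(144)·0.8749^4·0.4844^4 = -0.426584
d^4_{-1,-3}(1.0113) = +0.834962 -0.426584 = +0.408378
Attach z-rotation phases: D = e^{-i(-1)(2.3948)}·(+0.408378)·e^{-i(-3)(0.872)} = +0.120064-0.390330i

Re=0.1201 Im=-0.3903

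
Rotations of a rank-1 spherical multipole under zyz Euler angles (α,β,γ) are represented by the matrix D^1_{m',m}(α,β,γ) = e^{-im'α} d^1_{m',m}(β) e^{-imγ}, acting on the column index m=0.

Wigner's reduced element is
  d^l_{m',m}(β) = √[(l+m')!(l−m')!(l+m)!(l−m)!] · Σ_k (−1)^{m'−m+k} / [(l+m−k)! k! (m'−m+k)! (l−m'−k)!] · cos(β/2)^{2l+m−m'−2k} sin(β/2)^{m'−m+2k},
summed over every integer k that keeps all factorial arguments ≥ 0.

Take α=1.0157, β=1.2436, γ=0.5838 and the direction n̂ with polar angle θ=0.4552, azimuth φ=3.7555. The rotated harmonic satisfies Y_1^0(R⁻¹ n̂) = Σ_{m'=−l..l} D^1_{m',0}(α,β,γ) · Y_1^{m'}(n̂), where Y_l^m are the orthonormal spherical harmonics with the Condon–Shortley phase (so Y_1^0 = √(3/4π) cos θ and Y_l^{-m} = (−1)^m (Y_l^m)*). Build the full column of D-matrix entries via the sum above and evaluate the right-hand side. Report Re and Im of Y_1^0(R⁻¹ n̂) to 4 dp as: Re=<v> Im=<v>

Re=-0.0462 Im=0.0000

Need the full column D^1_{m',0} for m'=−1..1 at α=1.0157, β=1.2436, γ=0.5838.
cos(β/2)=0.812831, sin(β/2)=0.582499
d^1_{-1,0}: single k=1 term ⇒ +0.669593;  D = +0.352892+0.569053i
d^1_{0,0}: k∈[0..1] ⇒ +0.660695 -0.339305 = +0.321389;  D = +0.321389+0.000000i
d^1_{1,0}: single k=0 term ⇒ -0.669593;  D = -0.352892+0.569053i
Y_1^{m'}(θ=0.4552,φ=3.7555) and Σ D·Y over m':
  (+0.3529+0.5691i)·(-0.1242+0.0875i)  (+0.3214+0.0000i)·(+0.4388+0.0000i)  (-0.3529+0.5691i)·(+0.1242+0.0875i)
Y_1^0(R⁻¹ n̂) = -0.046173+0.000000i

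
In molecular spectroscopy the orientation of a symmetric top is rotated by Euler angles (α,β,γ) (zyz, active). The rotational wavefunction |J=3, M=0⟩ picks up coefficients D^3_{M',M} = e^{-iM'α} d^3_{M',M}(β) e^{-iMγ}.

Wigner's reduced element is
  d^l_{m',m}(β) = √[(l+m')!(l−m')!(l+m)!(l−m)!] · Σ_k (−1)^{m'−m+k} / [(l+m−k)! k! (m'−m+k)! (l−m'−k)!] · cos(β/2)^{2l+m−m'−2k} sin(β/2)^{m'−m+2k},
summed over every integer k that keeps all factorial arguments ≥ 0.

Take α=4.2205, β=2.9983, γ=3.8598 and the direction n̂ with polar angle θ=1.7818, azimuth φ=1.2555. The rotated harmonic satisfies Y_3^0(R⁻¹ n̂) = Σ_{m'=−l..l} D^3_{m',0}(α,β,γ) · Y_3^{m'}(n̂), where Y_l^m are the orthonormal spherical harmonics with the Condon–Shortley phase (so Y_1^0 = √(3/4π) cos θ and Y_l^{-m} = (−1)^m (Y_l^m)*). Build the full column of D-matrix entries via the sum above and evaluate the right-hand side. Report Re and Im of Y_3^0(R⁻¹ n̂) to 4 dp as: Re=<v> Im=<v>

Need the full column D^3_{m',0} for m'=−3..3 at α=4.2205, β=2.9983, γ=3.8598.
cos(β/2)=0.071585, sin(β/2)=0.997434
d^3_{-3,0}: single k=3 term ⇒ +0.001628;  D = +0.001621+0.000155i
d^3_{-2,0}: k∈[2..3] ⇒ +0.000143 -0.027781 = -0.027638;  D = +0.015308-0.023011i
d^3_{-1,0}: k∈[1..3] ⇒ +0.000006 -0.003783 +0.244813 = +0.241037;  D = -0.113840-0.212460i
d^3_{0,0}: k∈[0..3] ⇒ +0.000000 -0.000235 +0.045648 -0.984705 = -0.939292;  D = -0.939292+0.000000i
d^3_{1,0}: k∈[0..2] ⇒ -0.000006 +0.003783 -0.244813 = -0.241037;  D = +0.113840-0.212460i
d^3_{2,0}: k∈[0..1] ⇒ +0.000143 -0.027781 = -0.027638;  D = +0.015308+0.023011i
d^3_{3,0}: single k=0 term ⇒ -0.001628;  D = -0.001621+0.000155i
Y_3^{m'}(θ=1.7818,φ=1.2555) and Σ D·Y over m':
  (+0.0016+0.0002i)·(-0.3164+0.2282i)  (+0.0153-0.0230i)·(+0.1653+0.1207i)  (-0.1138-0.2125i)·(-0.0765+0.2345i)  (-0.9393+0.0000i)·(+0.2173+0.0000i)  (+0.1138-0.2125i)·(+0.0765+0.2345i)  (+0.0153+0.0230i)·(+0.1653-0.1207i)  (-0.0016+0.0002i)·(+0.3164+0.2282i)
Y_3^0(R⁻¹ n̂) = -0.077542-0.000000i

Re=-0.0775 Im=0.0000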